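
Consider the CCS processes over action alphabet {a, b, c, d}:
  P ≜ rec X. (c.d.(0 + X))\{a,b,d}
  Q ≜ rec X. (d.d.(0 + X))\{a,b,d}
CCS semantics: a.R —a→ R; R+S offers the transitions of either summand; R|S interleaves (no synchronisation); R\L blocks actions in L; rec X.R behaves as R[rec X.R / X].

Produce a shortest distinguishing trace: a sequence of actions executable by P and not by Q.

P's transition system — 2 states:
  s0 = rec X. (c.d.(0 + X))\{a,b,d} → —c→ s1
  s1 = (d.(0 + (rec X. (c.d.(0 + X))\{a,b,d})))\{a,b,d} → (no moves)
Q's transition system — 1 states:
  t0 = rec X. (d.d.(0 + X))\{a,b,d} → (no moves)
Run σ = ⟨c⟩ on P: start {s0}
  after c @ step 1: {s1}
  P completes σ.
Run σ = ⟨c⟩ on Q: start {t0}
  after c @ step 1: no successor for Q

c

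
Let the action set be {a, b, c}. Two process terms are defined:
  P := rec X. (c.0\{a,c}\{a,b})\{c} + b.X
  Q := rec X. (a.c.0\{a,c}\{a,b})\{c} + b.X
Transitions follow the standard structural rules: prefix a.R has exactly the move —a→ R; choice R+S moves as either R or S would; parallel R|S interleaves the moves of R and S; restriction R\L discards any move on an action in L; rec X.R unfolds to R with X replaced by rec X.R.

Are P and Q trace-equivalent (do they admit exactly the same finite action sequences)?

NO — witness ⟨a⟩

Reachable graph of P (1 states):
  p0 = rec X. (c.0\{a,c}\{a,b})\{c} + b.X | ··b··> p0
Reachable graph of Q (2 states):
  q0 = rec X. (a.c.0\{a,c}\{a,b})\{c} + b.X | ··a··> q1, ··b··> q0
  q1 = (c.0\{a,c}\{a,b})\{c} | stopped
Trace ⟨a⟩ through Q, begin at {q0}:
  [1] a ⇒ {q1}
  Q completes σ.
Trace ⟨a⟩ through P, begin at {p0}:
  [1] a ⇒ ∅  — P cannot continue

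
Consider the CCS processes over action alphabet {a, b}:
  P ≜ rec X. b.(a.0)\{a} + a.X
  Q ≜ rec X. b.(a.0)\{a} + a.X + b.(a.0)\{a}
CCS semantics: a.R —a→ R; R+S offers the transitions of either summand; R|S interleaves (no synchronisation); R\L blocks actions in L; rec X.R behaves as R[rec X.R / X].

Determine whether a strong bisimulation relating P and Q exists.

P ~ Q

LTS(P): 2 reachable states
  m0 = rec X. b.(a.0)\{a} + a.X | --a--▸ m0, --b--▸ m1
  m1 = (a.0)\{a} | ∅
LTS(Q): 2 reachable states
  n0 = rec X. b.(a.0)\{a} + a.X + b.(a.0)\{a} | --a--▸ n0, --b--▸ n1
  n1 = (a.0)\{a} | ∅
Partition-refinement fixed point:
  B0 = {m0, n0}
  B1 = {m1, n1}
m0 ∈ B0, n0 ∈ B0 → same block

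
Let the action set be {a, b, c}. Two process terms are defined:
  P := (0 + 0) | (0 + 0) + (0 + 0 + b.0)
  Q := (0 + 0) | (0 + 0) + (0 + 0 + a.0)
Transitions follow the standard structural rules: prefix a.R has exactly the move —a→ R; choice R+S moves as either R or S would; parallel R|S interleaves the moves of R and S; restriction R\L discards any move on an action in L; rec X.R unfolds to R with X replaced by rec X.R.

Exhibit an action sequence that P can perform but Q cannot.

b

P's transition system — 2 states:
  u0 = (0 + 0) | (0 + 0) + (0 + 0 + b.0) has moves =b=> u1
  u1 = 0 has moves (no moves)
Q's transition system — 2 states:
  v0 = (0 + 0) | (0 + 0) + (0 + 0 + a.0) has moves =a=> v1
  v1 = 0 has moves (no moves)
Trace ⟨b⟩ through P, begin at {u0}:
  after b @ step 1: {u1}
  — P admits the full trace.
Trace ⟨b⟩ through Q, begin at {v0}:
  after b @ step 1: ∅ (Q stuck)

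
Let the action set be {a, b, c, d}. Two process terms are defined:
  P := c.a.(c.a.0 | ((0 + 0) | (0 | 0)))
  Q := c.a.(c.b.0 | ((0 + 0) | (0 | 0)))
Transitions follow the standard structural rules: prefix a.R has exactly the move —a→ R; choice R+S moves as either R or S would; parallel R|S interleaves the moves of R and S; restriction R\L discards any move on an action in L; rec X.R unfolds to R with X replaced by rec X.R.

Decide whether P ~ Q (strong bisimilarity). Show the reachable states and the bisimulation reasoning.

P ≁ Q

P's transition system — 5 states:
  p0 = c.a.(c.a.0 | ((0 + 0) | (0 | 0))) | —c→ p1
  p1 = a.(c.a.0 | ((0 + 0) | (0 | 0))) | —a→ p2
  p2 = c.a.0 | ((0 + 0) | (0 | 0)) | —c→ p3
  p3 = a.0 | ((0 + 0) | (0 | 0)) | —a→ p4
  p4 = 0 | ((0 + 0) | (0 | 0)) | ·
Q's transition system — 5 states:
  q0 = c.a.(c.b.0 | ((0 + 0) | (0 | 0))) | —c→ q1
  q1 = a.(c.b.0 | ((0 + 0) | (0 | 0))) | —a→ q2
  q2 = c.b.0 | ((0 + 0) | (0 | 0)) | —c→ q3
  q3 = b.0 | ((0 + 0) | (0 | 0)) | —b→ q4
  q4 = 0 | ((0 + 0) | (0 | 0)) | ·
Coarsest stable partition (strong bisimilarity classes):
  B0 = {p0}
  B1 = {p1}
  B2 = {p2}
  B3 = {p3}
  B4 = {p4, q4}
  B5 = {q0}
  B6 = {q1}
  B7 = {q2}
  B8 = {q3}
p0 ∈ B0, q0 ∈ B5 → different blocks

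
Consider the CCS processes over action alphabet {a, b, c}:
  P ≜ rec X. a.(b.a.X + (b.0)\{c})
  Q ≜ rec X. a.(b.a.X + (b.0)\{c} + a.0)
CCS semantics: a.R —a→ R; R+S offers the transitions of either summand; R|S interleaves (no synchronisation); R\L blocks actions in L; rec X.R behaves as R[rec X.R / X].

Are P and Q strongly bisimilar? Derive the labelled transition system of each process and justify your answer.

NO

LTS(P): 4 reachable states
  u0 = rec X. a.(b.a.X + (b.0)\{c}) | —a→ u1
  u1 = b.a.(rec X. a.(b.a.X + (b.0)\{c})) + (b.0)\{c} | —b→ u2, —b→ u3
  u2 = 0\{c} | ∅
  u3 = a.(rec X. a.(b.a.X + (b.0)\{c})) | —a→ u0
LTS(Q): 5 reachable states
  v0 = rec X. a.(b.a.X + (b.0)\{c} + a.0) | —a→ v1
  v1 = b.a.(rec X. a.(b.a.X + (b.0)\{c} + a.0)) + (b.0)\{c} + a.0 | —a→ v2, —b→ v3, —b→ v4
  v2 = 0 | ∅
  v3 = 0\{c} | ∅
  v4 = a.(rec X. a.(b.a.X + (b.0)\{c} + a.0)) | —a→ v0
Partition-refinement fixed point:
  B0 = {u0}
  B1 = {u1}
  B2 = {u3}
  B3 = {u2, v2, v3}
  B4 = {v0}
  B5 = {v1}
  B6 = {v4}
u0 ∈ B0, v0 ∈ B4 → different blocks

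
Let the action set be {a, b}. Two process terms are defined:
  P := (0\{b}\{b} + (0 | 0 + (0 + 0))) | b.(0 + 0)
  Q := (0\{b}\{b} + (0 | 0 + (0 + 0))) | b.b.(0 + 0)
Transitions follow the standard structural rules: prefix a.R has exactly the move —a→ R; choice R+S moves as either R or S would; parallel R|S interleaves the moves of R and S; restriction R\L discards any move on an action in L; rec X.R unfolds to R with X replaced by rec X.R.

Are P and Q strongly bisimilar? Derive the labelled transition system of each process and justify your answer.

NO

P's transition system — 2 states:
  p0 = (0\{b}\{b} + (0 | 0 + (0 + 0))) | b.(0 + 0) :: =b=> p1
  p1 = (0\{b}\{b} + (0 | 0 + (0 + 0))) | (0 + 0) :: deadlocked
Q's transition system — 3 states:
  q0 = (0\{b}\{b} + (0 | 0 + (0 + 0))) | b.b.(0 + 0) :: =b=> q1
  q1 = (0\{b}\{b} + (0 | 0 + (0 + 0))) | b.(0 + 0) :: =b=> q2
  q2 = (0\{b}\{b} + (0 | 0 + (0 + 0))) | (0 + 0) :: deadlocked
Coarsest stable partition (strong bisimilarity classes):
  B0 = {p0, q1}
  B1 = {p1, q2}
  B2 = {q0}
p0 ∈ B0, q0 ∈ B2 → different blocks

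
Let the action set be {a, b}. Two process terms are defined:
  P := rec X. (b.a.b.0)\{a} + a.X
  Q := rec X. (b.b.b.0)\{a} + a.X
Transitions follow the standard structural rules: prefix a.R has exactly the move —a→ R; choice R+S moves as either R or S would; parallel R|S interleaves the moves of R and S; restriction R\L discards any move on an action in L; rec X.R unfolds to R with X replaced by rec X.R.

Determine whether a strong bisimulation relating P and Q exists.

P ≁ Q

LTS(P): 2 reachable states
  s0 = rec X. (b.a.b.0)\{a} + a.X | —a→ s0, —b→ s1
  s1 = (a.b.0)\{a} | deadlocked
LTS(Q): 4 reachable states
  t0 = rec X. (b.b.b.0)\{a} + a.X | —a→ t0, —b→ t1
  t1 = (b.b.0)\{a} | —b→ t2
  t2 = (b.0)\{a} | —b→ t3
  t3 = 0\{a} | deadlocked
Bisimilarity quotient blocks:
  B0 = {s0}
  B1 = {s1, t3}
  B2 = {t0}
  B3 = {t1}
  B4 = {t2}
s0 ∈ B0, t0 ∈ B2 → different blocks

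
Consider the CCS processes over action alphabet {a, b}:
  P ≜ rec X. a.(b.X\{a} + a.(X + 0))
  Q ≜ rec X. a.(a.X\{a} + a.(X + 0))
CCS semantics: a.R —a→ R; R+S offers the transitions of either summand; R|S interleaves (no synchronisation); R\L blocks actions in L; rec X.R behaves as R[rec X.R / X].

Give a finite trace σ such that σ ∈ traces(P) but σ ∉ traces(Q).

LTS(P): 4 reachable states
  m0 = rec X. a.(b.X\{a} + a.(X + 0)) has moves ··a··> m1
  m1 = b.(rec X. a.(b.X\{a} + a.(X + 0)))\{a} + a.((rec X. a.(b.X\{a} + a.(X + 0))) + 0) has moves ··a··> m2, ··b··> m3
  m2 = (rec X. a.(b.X\{a} + a.(X + 0))) + 0 has moves ··a··> m1
  m3 = (rec X. a.(b.X\{a} + a.(X + 0)))\{a} has moves ·
LTS(Q): 4 reachable states
  n0 = rec X. a.(a.X\{a} + a.(X + 0)) has moves ··a··> n1
  n1 = a.(rec X. a.(a.X\{a} + a.(X + 0)))\{a} + a.((rec X. a.(a.X\{a} + a.(X + 0))) + 0) has moves ··a··> n2, ··a··> n3
  n2 = (rec X. a.(a.X\{a} + a.(X + 0))) + 0 has moves ··a··> n1
  n3 = (rec X. a.(a.X\{a} + a.(X + 0)))\{a} has moves ·
Executing ab from P (initial set {m0}):
  after a @ step 1: {m1}
  after b @ step 2: {m3}
  P completes σ.
Executing ab from Q (initial set {n0}):
  after a @ step 1: {n1}
  after b @ step 2: ∅ (Q stuck)

ab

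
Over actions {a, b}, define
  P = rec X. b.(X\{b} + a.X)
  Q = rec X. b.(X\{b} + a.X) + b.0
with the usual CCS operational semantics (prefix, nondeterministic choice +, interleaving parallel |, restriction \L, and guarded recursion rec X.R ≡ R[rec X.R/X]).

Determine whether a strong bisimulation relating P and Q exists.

not bisimilar

Reachable graph of P (2 states):
  s0 = rec X. b.(X\{b} + a.X) → ··b··> s1
  s1 = (rec X. b.(X\{b} + a.X))\{b} + a.(rec X. b.(X\{b} + a.X)) → ··a··> s0
Reachable graph of Q (3 states):
  t0 = rec X. b.(X\{b} + a.X) + b.0 → ··b··> t1, ··b··> t2
  t1 = (rec X. b.(X\{b} + a.X) + b.0)\{b} + a.(rec X. b.(X\{b} + a.X) + b.0) → ··a··> t0
  t2 = 0 → ·
Partition-refinement fixed point:
  B0 = {s0}
  B1 = {s1}
  B2 = {t0}
  B3 = {t1}
  B4 = {t2}
s0 ∈ B0, t0 ∈ B2 → different blocks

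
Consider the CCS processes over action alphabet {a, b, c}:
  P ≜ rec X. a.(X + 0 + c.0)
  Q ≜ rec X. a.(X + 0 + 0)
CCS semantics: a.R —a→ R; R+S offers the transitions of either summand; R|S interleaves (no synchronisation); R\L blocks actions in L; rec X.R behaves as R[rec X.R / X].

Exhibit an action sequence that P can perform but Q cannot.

ac

P's transition system — 3 states:
  u0 = rec X. a.(X + 0 + c.0) ⊢ --a--▸ u1
  u1 = (rec X. a.(X + 0 + c.0)) + 0 + c.0 ⊢ --a--▸ u1, --c--▸ u2
  u2 = 0 ⊢ stopped
Q's transition system — 2 states:
  v0 = rec X. a.(X + 0 + 0) ⊢ --a--▸ v1
  v1 = (rec X. a.(X + 0 + 0)) + 0 + 0 ⊢ --a--▸ v1
Run σ = ⟨ac⟩ on P: start {u0}
  after a @ step 1: {u1}
  after c @ step 2: {u2}
  ✓ P
Run σ = ⟨ac⟩ on Q: start {v0}
  after a @ step 1: {v1}
  after c @ step 2: ∅  — Q cannot continue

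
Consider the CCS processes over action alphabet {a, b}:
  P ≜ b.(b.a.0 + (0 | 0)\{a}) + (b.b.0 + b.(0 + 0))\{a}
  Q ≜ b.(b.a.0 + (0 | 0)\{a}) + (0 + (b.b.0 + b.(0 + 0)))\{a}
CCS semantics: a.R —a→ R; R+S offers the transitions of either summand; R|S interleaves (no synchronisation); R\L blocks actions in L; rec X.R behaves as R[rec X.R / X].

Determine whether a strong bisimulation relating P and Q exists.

YES

LTS(P): 7 reachable states
  p0 = b.(b.a.0 + (0 | 0)\{a}) + (b.b.0 + b.(0 + 0))\{a} → =b=> p1, =b=> p2, =b=> p3
  p1 = (0 + 0)\{a} → ·
  p2 = (b.0)\{a} → =b=> p4
  p3 = b.a.0 + (0 | 0)\{a} → =b=> p5
  p4 = 0\{a} → ·
  p5 = a.0 → =a=> p6
  p6 = 0 → ·
LTS(Q): 7 reachable states
  q0 = b.(b.a.0 + (0 | 0)\{a}) + (0 + (b.b.0 + b.(0 + 0)))\{a} → =b=> q1, =b=> q2, =b=> q3
  q1 = (0 + 0)\{a} → ·
  q2 = (b.0)\{a} → =b=> q4
  q3 = b.a.0 + (0 | 0)\{a} → =b=> q5
  q4 = 0\{a} → ·
  q5 = a.0 → =a=> q6
  q6 = 0 → ·
Coarsest stable partition (strong bisimilarity classes):
  B0 = {p0, q0}
  B1 = {p3, q3}
  B2 = {p5, q5}
  B3 = {p1, p4, p6, q1, q4, q6}
  B4 = {p2, q2}
p0 ∈ B0, q0 ∈ B0 → same block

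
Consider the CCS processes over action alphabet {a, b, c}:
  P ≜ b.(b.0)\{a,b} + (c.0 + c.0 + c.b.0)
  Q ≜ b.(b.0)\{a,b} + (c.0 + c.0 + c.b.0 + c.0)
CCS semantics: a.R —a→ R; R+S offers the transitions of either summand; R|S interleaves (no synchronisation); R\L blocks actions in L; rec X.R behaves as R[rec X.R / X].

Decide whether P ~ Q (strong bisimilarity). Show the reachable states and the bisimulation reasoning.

YES

Reachable graph of P (4 states):
  u0 = b.(b.0)\{a,b} + (c.0 + c.0 + c.b.0) ⊢ —b→ u1, —c→ u2, —c→ u3
  u1 = (b.0)\{a,b} ⊢ (no moves)
  u2 = 0 ⊢ (no moves)
  u3 = b.0 ⊢ —b→ u2
Reachable graph of Q (4 states):
  v0 = b.(b.0)\{a,b} + (c.0 + c.0 + c.b.0 + c.0) ⊢ —b→ v1, —c→ v2, —c→ v3
  v1 = (b.0)\{a,b} ⊢ (no moves)
  v2 = 0 ⊢ (no moves)
  v3 = b.0 ⊢ —b→ v2
Coarsest stable partition (strong bisimilarity classes):
  B0 = {u0, v0}
  B1 = {u3, v3}
  B2 = {u1, u2, v1, v2}
u0 ∈ B0, v0 ∈ B0 → same block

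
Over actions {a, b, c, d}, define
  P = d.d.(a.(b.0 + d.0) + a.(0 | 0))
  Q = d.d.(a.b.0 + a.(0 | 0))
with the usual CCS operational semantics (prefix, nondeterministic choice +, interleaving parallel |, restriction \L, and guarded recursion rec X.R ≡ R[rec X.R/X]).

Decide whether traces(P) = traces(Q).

NO — witness ⟨ddad⟩

LTS(P): 6 reachable states
  p0 = d.d.(a.(b.0 + d.0) + a.(0 | 0)) → ··d··> p1
  p1 = d.(a.(b.0 + d.0) + a.(0 | 0)) → ··d··> p2
  p2 = a.(b.0 + d.0) + a.(0 | 0) → ··a··> p3, ··a··> p4
  p3 = 0 | 0 → (no moves)
  p4 = b.0 + d.0 → ··b··> p5, ··d··> p5
  p5 = 0 → (no moves)
LTS(Q): 6 reachable states
  q0 = d.d.(a.b.0 + a.(0 | 0)) → ··d··> q1
  q1 = d.(a.b.0 + a.(0 | 0)) → ··d··> q2
  q2 = a.b.0 + a.(0 | 0) → ··a··> q3, ··a··> q4
  q3 = 0 | 0 → (no moves)
  q4 = b.0 → ··b··> q5
  q5 = 0 → (no moves)
Executing ddad from P (initial set {p0}):
  [1] d ⇒ {p1}
  [2] d ⇒ {p2}
  [3] a ⇒ {p3, p4}
  [4] d ⇒ {p5}
  P completes σ.
Executing ddad from Q (initial set {q0}):
  [1] d ⇒ {q1}
  [2] d ⇒ {q2}
  [3] a ⇒ {q3, q4}
  [4] d ⇒ ∅  — Q cannot continue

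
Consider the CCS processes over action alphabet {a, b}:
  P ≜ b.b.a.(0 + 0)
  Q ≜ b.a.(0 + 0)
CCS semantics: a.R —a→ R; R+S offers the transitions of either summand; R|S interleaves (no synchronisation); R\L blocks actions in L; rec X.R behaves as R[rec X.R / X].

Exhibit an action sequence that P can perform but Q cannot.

P's transition system — 4 states:
  s0 = b.b.a.(0 + 0) ⊢ ··b··> s1
  s1 = b.a.(0 + 0) ⊢ ··b··> s2
  s2 = a.(0 + 0) ⊢ ··a··> s3
  s3 = 0 + 0 ⊢ ·
Q's transition system — 3 states:
  t0 = b.a.(0 + 0) ⊢ ··b··> t1
  t1 = a.(0 + 0) ⊢ ··a··> t2
  t2 = 0 + 0 ⊢ ·
Trace ⟨bb⟩ through P, begin at {s0}:
  [1] b ⇒ {s1}
  [2] b ⇒ {s2}
  ✓ P
Trace ⟨bb⟩ through Q, begin at {t0}:
  [1] b ⇒ {t1}
  [2] b ⇒ ∅ (Q stuck)

bb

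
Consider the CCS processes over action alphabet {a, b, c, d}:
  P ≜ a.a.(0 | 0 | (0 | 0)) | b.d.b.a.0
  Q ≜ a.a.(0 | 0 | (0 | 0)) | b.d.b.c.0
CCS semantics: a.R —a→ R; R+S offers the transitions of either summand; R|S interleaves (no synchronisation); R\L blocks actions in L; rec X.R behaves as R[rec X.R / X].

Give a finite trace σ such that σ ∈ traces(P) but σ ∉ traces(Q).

aabdba

LTS(P): 15 reachable states
  s0 = a.a.(0 | 0 | (0 | 0)) | b.d.b.a.0 → -a-> s1, -b-> s2
  s1 = a.(0 | 0 | (0 | 0)) | b.d.b.a.0 → -a-> s3, -b-> s4
  s2 = a.a.(0 | 0 | (0 | 0)) | d.b.a.0 → -a-> s4, -d-> s5
  s3 = 0 | 0 | (0 | 0) | b.d.b.a.0 → -b-> s6
  s4 = a.(0 | 0 | (0 | 0)) | d.b.a.0 → -a-> s6, -d-> s7
  s5 = a.a.(0 | 0 | (0 | 0)) | b.a.0 → -a-> s7, -b-> s8
  s6 = 0 | 0 | (0 | 0) | d.b.a.0 → -d-> s9
  s7 = a.(0 | 0 | (0 | 0)) | b.a.0 → -a-> s9, -b-> s10
  s8 = a.a.(0 | 0 | (0 | 0)) | a.0 → -a-> s10, -a-> s11
  s9 = 0 | 0 | (0 | 0) | b.a.0 → -b-> s12
  s10 = a.(0 | 0 | (0 | 0)) | a.0 → -a-> s12, -a-> s13
  s11 = a.a.(0 | 0 | (0 | 0)) | 0 → -a-> s13
  s12 = 0 | 0 | (0 | 0) | a.0 → -a-> s14
  s13 = a.(0 | 0 | (0 | 0)) | 0 → -a-> s14
  s14 = 0 | 0 | (0 | 0) | 0 → deadlocked
LTS(Q): 15 reachable states
  t0 = a.a.(0 | 0 | (0 | 0)) | b.d.b.c.0 → -a-> t1, -b-> t2
  t1 = a.(0 | 0 | (0 | 0)) | b.d.b.c.0 → -a-> t3, -b-> t4
  t2 = a.a.(0 | 0 | (0 | 0)) | d.b.c.0 → -a-> t4, -d-> t5
  t3 = 0 | 0 | (0 | 0) | b.d.b.c.0 → -b-> t6
  t4 = a.(0 | 0 | (0 | 0)) | d.b.c.0 → -a-> t6, -d-> t7
  t5 = a.a.(0 | 0 | (0 | 0)) | b.c.0 → -a-> t7, -b-> t8
  t6 = 0 | 0 | (0 | 0) | d.b.c.0 → -d-> t9
  t7 = a.(0 | 0 | (0 | 0)) | b.c.0 → -a-> t9, -b-> t10
  t8 = a.a.(0 | 0 | (0 | 0)) | c.0 → -a-> t10, -c-> t11
  t9 = 0 | 0 | (0 | 0) | b.c.0 → -b-> t12
  t10 = a.(0 | 0 | (0 | 0)) | c.0 → -a-> t12, -c-> t13
  t11 = a.a.(0 | 0 | (0 | 0)) | 0 → -a-> t13
  t12 = 0 | 0 | (0 | 0) | c.0 → -c-> t14
  t13 = a.(0 | 0 | (0 | 0)) | 0 → -a-> t14
  t14 = 0 | 0 | (0 | 0) | 0 → deadlocked
Run σ = ⟨aabdba⟩ on P: start {s0}
  step 1 (a): {s1}
  step 2 (a): {s3}
  step 3 (b): {s6}
  step 4 (d): {s9}
  step 5 (b): {s12}
  step 6 (a): {s14}
  — P admits the full trace.
Run σ = ⟨aabdba⟩ on Q: start {t0}
  step 1 (a): {t1}
  step 2 (a): {t3}
  step 3 (b): {t6}
  step 4 (d): {t9}
  step 5 (b): {t12}
  step 6 (a): ∅ (Q stuck)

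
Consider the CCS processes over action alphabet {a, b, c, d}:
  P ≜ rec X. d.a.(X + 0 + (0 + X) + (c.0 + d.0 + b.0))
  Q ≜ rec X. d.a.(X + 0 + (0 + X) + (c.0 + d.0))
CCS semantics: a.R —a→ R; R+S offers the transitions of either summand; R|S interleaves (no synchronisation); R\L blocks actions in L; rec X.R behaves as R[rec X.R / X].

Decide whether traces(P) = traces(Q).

traces(P) ≠ traces(Q) — witness ⟨dab⟩

P's transition system — 4 states:
  s0 = rec X. d.a.(X + 0 + (0 + X) + (c.0 + d.0 + b.0)) ⊢ —d→ s1
  s1 = a.((rec X. d.a.(X + 0 + (0 + X) + (c.0 + d.0 + b.0))) + 0 + (0 + (rec X. d.a.(X + 0 + (0 + X) + (c.0 + d.0 + b.0)))) + (c.0 + d.0 + b.0)) ⊢ —a→ s2
  s2 = (rec X. d.a.(X + 0 + (0 + X) + (c.0 + d.0 + b.0))) + 0 + (0 + (rec X. d.a.(X + 0 + (0 + X) + (c.0 + d.0 + b.0)))) + (c.0 + d.0 + b.0) ⊢ —b→ s3, —c→ s3, —d→ s1, —d→ s3
  s3 = 0 ⊢ (no moves)
Q's transition system — 4 states:
  t0 = rec X. d.a.(X + 0 + (0 + X) + (c.0 + d.0)) ⊢ —d→ t1
  t1 = a.((rec X. d.a.(X + 0 + (0 + X) + (c.0 + d.0))) + 0 + (0 + (rec X. d.a.(X + 0 + (0 + X) + (c.0 + d.0)))) + (c.0 + d.0)) ⊢ —a→ t2
  t2 = (rec X. d.a.(X + 0 + (0 + X) + (c.0 + d.0))) + 0 + (0 + (rec X. d.a.(X + 0 + (0 + X) + (c.0 + d.0)))) + (c.0 + d.0) ⊢ —c→ t3, —d→ t1, —d→ t3
  t3 = 0 ⊢ (no moves)
Run σ = ⟨dab⟩ on P: start {s0}
  after d @ step 1: {s1}
  after a @ step 2: {s2}
  after b @ step 3: {s3}
  ✓ P
Run σ = ⟨dab⟩ on Q: start {t0}
  after d @ step 1: {t1}
  after a @ step 2: {t2}
  after b @ step 3: ∅  — Q cannot continue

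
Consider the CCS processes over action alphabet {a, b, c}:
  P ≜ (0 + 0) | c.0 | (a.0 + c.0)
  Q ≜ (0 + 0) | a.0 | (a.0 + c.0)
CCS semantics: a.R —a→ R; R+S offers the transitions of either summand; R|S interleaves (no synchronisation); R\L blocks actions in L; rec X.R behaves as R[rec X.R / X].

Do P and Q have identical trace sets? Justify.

LTS(P): 4 reachable states
  u0 = (0 + 0) | c.0 | (a.0 + c.0) :: =a=> u1, =c=> u1, =c=> u2
  u1 = (0 + 0) | c.0 | 0 :: =c=> u3
  u2 = (0 + 0) | 0 | (a.0 + c.0) :: =a=> u3, =c=> u3
  u3 = (0 + 0) | 0 | 0 :: ·
LTS(Q): 4 reachable states
  v0 = (0 + 0) | a.0 | (a.0 + c.0) :: =a=> v1, =a=> v2, =c=> v2
  v1 = (0 + 0) | 0 | (a.0 + c.0) :: =a=> v3, =c=> v3
  v2 = (0 + 0) | a.0 | 0 :: =a=> v3
  v3 = (0 + 0) | 0 | 0 :: ·
Run σ = ⟨cc⟩ on P: start {u0}
  step 1 (c): {u1, u2}
  step 2 (c): {u3}
  — P admits the full trace.
Run σ = ⟨cc⟩ on Q: start {v0}
  step 1 (c): {v2}
  step 2 (c): ∅ (Q stuck)

traces(P) ≠ traces(Q) — witness ⟨cc⟩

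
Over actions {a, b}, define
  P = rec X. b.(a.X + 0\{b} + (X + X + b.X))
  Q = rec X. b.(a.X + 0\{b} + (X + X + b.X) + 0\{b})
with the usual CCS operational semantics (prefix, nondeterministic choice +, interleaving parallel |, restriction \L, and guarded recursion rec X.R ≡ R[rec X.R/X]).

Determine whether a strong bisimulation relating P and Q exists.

bisimilar

LTS(P): 2 reachable states
  s0 = rec X. b.(a.X + 0\{b} + (X + X + b.X)) → —b→ s1
  s1 = a.(rec X. b.(a.X + 0\{b} + (X + X + b.X))) + 0\{b} + ((rec X. b.(a.X + 0\{b} + (X + X + b.X))) + (rec X. b.(a.X + 0\{b} + (X + X + b.X))) + b.(rec X. b.(a.X + 0\{b} + (X + X + b.X)))) → —a→ s0, —b→ s0, —b→ s1
LTS(Q): 2 reachable states
  t0 = rec X. b.(a.X + 0\{b} + (X + X + b.X) + 0\{b}) → —b→ t1
  t1 = a.(rec X. b.(a.X + 0\{b} + (X + X + b.X) + 0\{b})) + 0\{b} + ((rec X. b.(a.X + 0\{b} + (X + X + b.X) + 0\{b})) + (rec X. b.(a.X + 0\{b} + (X + X + b.X) + 0\{b})) + b.(rec X. b.(a.X + 0\{b} + (X + X + b.X) + 0\{b}))) + 0\{b} → —a→ t0, —b→ t0, —b→ t1
Partition-refinement fixed point:
  B0 = {s0, t0}
  B1 = {s1, t1}
s0 ∈ B0, t0 ∈ B0 → same block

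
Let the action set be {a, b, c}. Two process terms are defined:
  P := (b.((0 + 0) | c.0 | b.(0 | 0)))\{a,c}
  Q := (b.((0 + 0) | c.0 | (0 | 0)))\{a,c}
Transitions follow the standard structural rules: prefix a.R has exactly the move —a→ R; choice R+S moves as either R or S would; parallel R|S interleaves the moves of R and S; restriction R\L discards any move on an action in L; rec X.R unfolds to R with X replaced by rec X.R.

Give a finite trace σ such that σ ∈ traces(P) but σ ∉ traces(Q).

Reachable graph of P (3 states):
  p0 = (b.((0 + 0) | c.0 | b.(0 | 0)))\{a,c} → —b→ p1
  p1 = ((0 + 0) | c.0 | b.(0 | 0))\{a,c} → —b→ p2
  p2 = ((0 + 0) | c.0 | (0 | 0))\{a,c} → ·
Reachable graph of Q (2 states):
  q0 = (b.((0 + 0) | c.0 | (0 | 0)))\{a,c} → —b→ q1
  q1 = ((0 + 0) | c.0 | (0 | 0))\{a,c} → ·
Trace ⟨bb⟩ through P, begin at {p0}:
  step 1 (b): {p1}
  step 2 (b): {p2}
  ✓ P
Trace ⟨bb⟩ through Q, begin at {q0}:
  step 1 (b): {q1}
  step 2 (b): no successor for Q

bb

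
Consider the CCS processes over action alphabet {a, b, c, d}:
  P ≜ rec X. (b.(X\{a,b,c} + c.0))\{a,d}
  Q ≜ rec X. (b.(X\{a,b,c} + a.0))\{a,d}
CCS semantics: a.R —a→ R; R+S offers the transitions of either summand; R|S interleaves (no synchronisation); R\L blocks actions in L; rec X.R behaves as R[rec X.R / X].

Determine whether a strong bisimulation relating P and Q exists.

Reachable graph of P (3 states):
  s0 = rec X. (b.(X\{a,b,c} + c.0))\{a,d} has moves -b-> s1
  s1 = ((rec X. (b.(X\{a,b,c} + c.0))\{a,d})\{a,b,c} + c.0)\{a,d} has moves -c-> s2
  s2 = 0\{a,d} has moves stopped
Reachable graph of Q (2 states):
  t0 = rec X. (b.(X\{a,b,c} + a.0))\{a,d} has moves -b-> t1
  t1 = ((rec X. (b.(X\{a,b,c} + a.0))\{a,d})\{a,b,c} + a.0)\{a,d} has moves stopped
Coarsest stable partition (strong bisimilarity classes):
  B0 = {s0}
  B1 = {s1}
  B2 = {s2, t1}
  B3 = {t0}
s0 ∈ B0, t0 ∈ B3 → different blocks

not bisimilar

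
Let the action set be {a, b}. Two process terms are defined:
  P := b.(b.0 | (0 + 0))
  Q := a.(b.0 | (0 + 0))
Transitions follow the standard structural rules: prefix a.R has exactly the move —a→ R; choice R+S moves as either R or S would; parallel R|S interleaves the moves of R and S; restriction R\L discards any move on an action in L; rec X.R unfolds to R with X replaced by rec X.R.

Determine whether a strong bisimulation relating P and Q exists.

NO

Reachable graph of P (3 states):
  m0 = b.(b.0 | (0 + 0)) has moves ··b··> m1
  m1 = b.0 | (0 + 0) has moves ··b··> m2
  m2 = 0 | (0 + 0) has moves ∅
Reachable graph of Q (3 states):
  n0 = a.(b.0 | (0 + 0)) has moves ··a··> n1
  n1 = b.0 | (0 + 0) has moves ··b··> n2
  n2 = 0 | (0 + 0) has moves ∅
Bisimilarity quotient blocks:
  B0 = {m0}
  B1 = {m1, n1}
  B2 = {m2, n2}
  B3 = {n0}
m0 ∈ B0, n0 ∈ B3 → different blocks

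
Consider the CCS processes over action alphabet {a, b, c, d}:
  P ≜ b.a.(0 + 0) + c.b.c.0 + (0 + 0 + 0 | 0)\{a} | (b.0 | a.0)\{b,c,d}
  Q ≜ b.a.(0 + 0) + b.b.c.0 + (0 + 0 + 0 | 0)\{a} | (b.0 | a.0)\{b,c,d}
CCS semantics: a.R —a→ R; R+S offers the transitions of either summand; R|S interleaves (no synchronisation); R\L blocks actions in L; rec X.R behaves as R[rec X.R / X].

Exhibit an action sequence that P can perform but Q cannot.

LTS(P): 7 reachable states
  m0 = b.a.(0 + 0) + c.b.c.0 + (0 + 0 + 0 | 0)\{a} | (b.0 | a.0)\{b,c,d} has moves --a--▸ m1, --b--▸ m2, --c--▸ m3
  m1 = (0 + 0 + 0 | 0)\{a} | (b.0 | 0)\{b,c,d} has moves ∅
  m2 = a.(0 + 0) has moves --a--▸ m4
  m3 = b.c.0 has moves --b--▸ m5
  m4 = 0 + 0 has moves ∅
  m5 = c.0 has moves --c--▸ m6
  m6 = 0 has moves ∅
LTS(Q): 7 reachable states
  n0 = b.a.(0 + 0) + b.b.c.0 + (0 + 0 + 0 | 0)\{a} | (b.0 | a.0)\{b,c,d} has moves --a--▸ n1, --b--▸ n2, --b--▸ n3
  n1 = (0 + 0 + 0 | 0)\{a} | (b.0 | 0)\{b,c,d} has moves ∅
  n2 = a.(0 + 0) has moves --a--▸ n4
  n3 = b.c.0 has moves --b--▸ n5
  n4 = 0 + 0 has moves ∅
  n5 = c.0 has moves --c--▸ n6
  n6 = 0 has moves ∅
Run σ = ⟨c⟩ on P: start {m0}
  [1] c ⇒ {m3}
  P completes σ.
Run σ = ⟨c⟩ on Q: start {n0}
  [1] c ⇒ ∅  — Q cannot continue

c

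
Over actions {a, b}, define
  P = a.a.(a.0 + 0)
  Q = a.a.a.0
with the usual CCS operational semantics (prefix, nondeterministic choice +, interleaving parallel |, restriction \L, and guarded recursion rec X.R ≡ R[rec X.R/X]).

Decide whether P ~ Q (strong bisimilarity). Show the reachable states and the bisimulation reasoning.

bisimilar

LTS(P): 4 reachable states
  u0 = a.a.(a.0 + 0) ⊢ ··a··> u1
  u1 = a.(a.0 + 0) ⊢ ··a··> u2
  u2 = a.0 + 0 ⊢ ··a··> u3
  u3 = 0 ⊢ deadlocked
LTS(Q): 4 reachable states
  v0 = a.a.a.0 ⊢ ··a··> v1
  v1 = a.a.0 ⊢ ··a··> v2
  v2 = a.0 ⊢ ··a··> v3
  v3 = 0 ⊢ deadlocked
Partition-refinement fixed point:
  B0 = {u0, v0}
  B1 = {u1, v1}
  B2 = {u2, v2}
  B3 = {u3, v3}
u0 ∈ B0, v0 ∈ B0 → same block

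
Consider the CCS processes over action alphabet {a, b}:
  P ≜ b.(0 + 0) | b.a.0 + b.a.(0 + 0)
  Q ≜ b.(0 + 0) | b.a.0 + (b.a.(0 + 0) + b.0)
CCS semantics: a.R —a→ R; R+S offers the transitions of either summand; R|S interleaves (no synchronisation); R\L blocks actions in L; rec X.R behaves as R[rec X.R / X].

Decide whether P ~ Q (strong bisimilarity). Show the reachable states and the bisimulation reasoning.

P's transition system — 8 states:
  p0 = b.(0 + 0) | b.a.0 + b.a.(0 + 0) | -b-> p1, -b-> p2, -b-> p3
  p1 = (0 + 0) | b.a.0 | -b-> p4
  p2 = a.(0 + 0) | -a-> p5
  p3 = b.(0 + 0) | a.0 | -a-> p6, -b-> p4
  p4 = (0 + 0) | a.0 | -a-> p7
  p5 = 0 + 0 | stopped
  p6 = b.(0 + 0) | 0 | -b-> p7
  p7 = (0 + 0) | 0 | stopped
Q's transition system — 9 states:
  q0 = b.(0 + 0) | b.a.0 + (b.a.(0 + 0) + b.0) | -b-> q1, -b-> q2, -b-> q3, -b-> q4
  q1 = (0 + 0) | b.a.0 | -b-> q5
  q2 = 0 | stopped
  q3 = a.(0 + 0) | -a-> q6
  q4 = b.(0 + 0) | a.0 | -a-> q7, -b-> q5
  q5 = (0 + 0) | a.0 | -a-> q8
  q6 = 0 + 0 | stopped
  q7 = b.(0 + 0) | 0 | -b-> q8
  q8 = (0 + 0) | 0 | stopped
Bisimilarity quotient blocks:
  B0 = {p0}
  B1 = {p2, p4, q3, q5}
  B2 = {p5, p7, q2, q6, q8}
  B3 = {p1, q1}
  B4 = {p3, q4}
  B5 = {p6, q7}
  B6 = {q0}
p0 ∈ B0, q0 ∈ B6 → different blocks

not bisimilar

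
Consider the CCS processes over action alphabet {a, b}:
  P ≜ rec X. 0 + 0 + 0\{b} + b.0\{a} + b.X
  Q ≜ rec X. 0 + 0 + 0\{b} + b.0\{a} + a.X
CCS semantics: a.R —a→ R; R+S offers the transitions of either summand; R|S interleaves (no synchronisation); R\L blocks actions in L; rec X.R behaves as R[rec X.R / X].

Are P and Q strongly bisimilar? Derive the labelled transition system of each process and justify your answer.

P ≁ Q

Reachable graph of P (2 states):
  u0 = rec X. 0 + 0 + 0\{b} + b.0\{a} + b.X ⊢ —b→ u0, —b→ u1
  u1 = 0\{a} ⊢ deadlocked
Reachable graph of Q (2 states):
  v0 = rec X. 0 + 0 + 0\{b} + b.0\{a} + a.X ⊢ —a→ v0, —b→ v1
  v1 = 0\{a} ⊢ deadlocked
Coarsest stable partition (strong bisimilarity classes):
  B0 = {u0}
  B1 = {u1, v1}
  B2 = {v0}
u0 ∈ B0, v0 ∈ B2 → different blocks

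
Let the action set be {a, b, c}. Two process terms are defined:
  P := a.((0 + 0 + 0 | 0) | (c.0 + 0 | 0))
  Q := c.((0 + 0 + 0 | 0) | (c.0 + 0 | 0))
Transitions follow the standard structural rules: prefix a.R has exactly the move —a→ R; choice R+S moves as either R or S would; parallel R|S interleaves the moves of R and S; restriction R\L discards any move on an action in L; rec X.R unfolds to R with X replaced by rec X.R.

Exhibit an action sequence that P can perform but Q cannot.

a

Reachable graph of P (3 states):
  p0 = a.((0 + 0 + 0 | 0) | (c.0 + 0 | 0)) ⊢ --a--▸ p1
  p1 = (0 + 0 + 0 | 0) | (c.0 + 0 | 0) ⊢ --c--▸ p2
  p2 = (0 + 0 + 0 | 0) | 0 ⊢ stopped
Reachable graph of Q (3 states):
  q0 = c.((0 + 0 + 0 | 0) | (c.0 + 0 | 0)) ⊢ --c--▸ q1
  q1 = (0 + 0 + 0 | 0) | (c.0 + 0 | 0) ⊢ --c--▸ q2
  q2 = (0 + 0 + 0 | 0) | 0 ⊢ stopped
Executing a from P (initial set {p0}):
  after a @ step 1: {p1}
  ✓ P
Executing a from Q (initial set {q0}):
  after a @ step 1: no successor for Q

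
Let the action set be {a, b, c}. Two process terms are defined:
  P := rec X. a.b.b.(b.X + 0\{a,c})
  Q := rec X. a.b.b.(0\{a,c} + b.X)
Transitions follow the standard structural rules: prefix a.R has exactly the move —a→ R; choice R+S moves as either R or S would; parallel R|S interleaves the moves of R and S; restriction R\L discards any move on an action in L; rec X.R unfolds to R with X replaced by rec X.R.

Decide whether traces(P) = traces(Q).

YES

LTS(P): 4 reachable states
  m0 = rec X. a.b.b.(b.X + 0\{a,c}) has moves ··a··> m1
  m1 = b.b.(b.(rec X. a.b.b.(b.X + 0\{a,c})) + 0\{a,c}) has moves ··b··> m2
  m2 = b.(b.(rec X. a.b.b.(b.X + 0\{a,c})) + 0\{a,c}) has moves ··b··> m3
  m3 = b.(rec X. a.b.b.(b.X + 0\{a,c})) + 0\{a,c} has moves ··b··> m0
LTS(Q): 4 reachable states
  n0 = rec X. a.b.b.(0\{a,c} + b.X) has moves ··a··> n1
  n1 = b.b.(0\{a,c} + b.(rec X. a.b.b.(0\{a,c} + b.X))) has moves ··b··> n2
  n2 = b.(0\{a,c} + b.(rec X. a.b.b.(0\{a,c} + b.X))) has moves ··b··> n3
  n3 = 0\{a,c} + b.(rec X. a.b.b.(0\{a,c} + b.X)) has moves ··b··> n0
Bisimilarity quotient blocks:
  B0 = {m0, n0}
  B1 = {m1, n1}
  B2 = {m2, n2}
  B3 = {m3, n3}
m0 ∈ B0, n0 ∈ B0 → same block
Bisimilar ⇒ trace-equivalent.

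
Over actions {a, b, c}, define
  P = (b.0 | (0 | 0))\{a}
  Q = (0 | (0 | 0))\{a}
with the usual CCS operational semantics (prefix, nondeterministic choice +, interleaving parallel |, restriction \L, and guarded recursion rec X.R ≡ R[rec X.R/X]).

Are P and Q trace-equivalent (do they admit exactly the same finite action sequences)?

NO — witness ⟨b⟩

LTS(P): 2 reachable states
  s0 = (b.0 | (0 | 0))\{a} :: ··b··> s1
  s1 = (0 | (0 | 0))\{a} :: stopped
LTS(Q): 1 reachable states
  t0 = (0 | (0 | 0))\{a} :: stopped
Trace ⟨b⟩ through P, begin at {s0}:
  after b @ step 1: {s1}
  ✓ P
Trace ⟨b⟩ through Q, begin at {t0}:
  after b @ step 1: ∅ (Q stuck)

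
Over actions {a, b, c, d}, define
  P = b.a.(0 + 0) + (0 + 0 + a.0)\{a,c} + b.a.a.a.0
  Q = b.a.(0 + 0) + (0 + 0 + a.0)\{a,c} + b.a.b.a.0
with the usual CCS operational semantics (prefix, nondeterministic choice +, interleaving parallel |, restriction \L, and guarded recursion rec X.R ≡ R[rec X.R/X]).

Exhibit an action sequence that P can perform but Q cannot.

P's transition system — 7 states:
  m0 = b.a.(0 + 0) + (0 + 0 + a.0)\{a,c} + b.a.a.a.0 | —b→ m1, —b→ m2
  m1 = a.(0 + 0) | —a→ m3
  m2 = a.a.a.0 | —a→ m4
  m3 = 0 + 0 | ∅
  m4 = a.a.0 | —a→ m5
  m5 = a.0 | —a→ m6
  m6 = 0 | ∅
Q's transition system — 7 states:
  n0 = b.a.(0 + 0) + (0 + 0 + a.0)\{a,c} + b.a.b.a.0 | —b→ n1, —b→ n2
  n1 = a.(0 + 0) | —a→ n3
  n2 = a.b.a.0 | —a→ n4
  n3 = 0 + 0 | ∅
  n4 = b.a.0 | —b→ n5
  n5 = a.0 | —a→ n6
  n6 = 0 | ∅
Trace ⟨baa⟩ through P, begin at {m0}:
  step 1 (b): {m1, m2}
  step 2 (a): {m3, m4}
  step 3 (a): {m5}
  — P admits the full trace.
Trace ⟨baa⟩ through Q, begin at {n0}:
  step 1 (b): {n1, n2}
  step 2 (a): {n3, n4}
  step 3 (a): no successor for Q

baa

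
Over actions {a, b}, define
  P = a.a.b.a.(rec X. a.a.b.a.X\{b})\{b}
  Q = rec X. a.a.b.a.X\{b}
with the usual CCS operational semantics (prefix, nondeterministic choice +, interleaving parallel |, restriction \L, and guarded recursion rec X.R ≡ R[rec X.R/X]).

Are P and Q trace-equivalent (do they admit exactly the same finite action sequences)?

YES

P's transition system — 7 states:
  s0 = a.a.b.a.(rec X. a.a.b.a.X\{b})\{b} :: —a→ s1
  s1 = a.b.a.(rec X. a.a.b.a.X\{b})\{b} :: —a→ s2
  s2 = b.a.(rec X. a.a.b.a.X\{b})\{b} :: —b→ s3
  s3 = a.(rec X. a.a.b.a.X\{b})\{b} :: —a→ s4
  s4 = (rec X. a.a.b.a.X\{b})\{b} :: —a→ s5
  s5 = (a.b.a.(rec X. a.a.b.a.X\{b})\{b})\{b} :: —a→ s6
  s6 = (b.a.(rec X. a.a.b.a.X\{b})\{b})\{b} :: ∅
Q's transition system — 7 states:
  t0 = rec X. a.a.b.a.X\{b} :: —a→ t1
  t1 = a.b.a.(rec X. a.a.b.a.X\{b})\{b} :: —a→ t2
  t2 = b.a.(rec X. a.a.b.a.X\{b})\{b} :: —b→ t3
  t3 = a.(rec X. a.a.b.a.X\{b})\{b} :: —a→ t4
  t4 = (rec X. a.a.b.a.X\{b})\{b} :: —a→ t5
  t5 = (a.b.a.(rec X. a.a.b.a.X\{b})\{b})\{b} :: —a→ t6
  t6 = (b.a.(rec X. a.a.b.a.X\{b})\{b})\{b} :: ∅
Partition-refinement fixed point:
  B0 = {s0, t0}
  B1 = {s1, t1}
  B2 = {s2, t2}
  B3 = {s3, t3}
  B4 = {s4, t4}
  B5 = {s5, t5}
  B6 = {s6, t6}
s0 ∈ B0, t0 ∈ B0 → same block
Bisimilar ⇒ trace-equivalent.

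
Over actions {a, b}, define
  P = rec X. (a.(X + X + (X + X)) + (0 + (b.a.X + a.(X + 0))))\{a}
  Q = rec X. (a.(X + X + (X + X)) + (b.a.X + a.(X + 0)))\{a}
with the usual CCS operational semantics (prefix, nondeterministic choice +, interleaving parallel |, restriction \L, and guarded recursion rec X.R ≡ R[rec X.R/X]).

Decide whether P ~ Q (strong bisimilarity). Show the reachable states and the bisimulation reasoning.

P ~ Q

Reachable graph of P (2 states):
  m0 = rec X. (a.(X + X + (X + X)) + (0 + (b.a.X + a.(X + 0))))\{a} → =b=> m1
  m1 = (a.(rec X. (a.(X + X + (X + X)) + (0 + (b.a.X + a.(X + 0))))\{a}))\{a} → ·
Reachable graph of Q (2 states):
  n0 = rec X. (a.(X + X + (X + X)) + (b.a.X + a.(X + 0)))\{a} → =b=> n1
  n1 = (a.(rec X. (a.(X + X + (X + X)) + (b.a.X + a.(X + 0)))\{a}))\{a} → ·
Bisimilarity quotient blocks:
  B0 = {m0, n0}
  B1 = {m1, n1}
m0 ∈ B0, n0 ∈ B0 → same block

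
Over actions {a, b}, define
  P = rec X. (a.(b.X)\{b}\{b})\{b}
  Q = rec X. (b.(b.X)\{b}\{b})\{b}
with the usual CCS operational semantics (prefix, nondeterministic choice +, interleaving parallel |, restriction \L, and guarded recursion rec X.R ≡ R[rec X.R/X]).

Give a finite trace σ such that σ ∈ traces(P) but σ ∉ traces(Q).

Reachable graph of P (2 states):
  s0 = rec X. (a.(b.X)\{b}\{b})\{b} → =a=> s1
  s1 = (b.(rec X. (a.(b.X)\{b}\{b})\{b}))\{b}\{b}\{b} → stopped
Reachable graph of Q (1 states):
  t0 = rec X. (b.(b.X)\{b}\{b})\{b} → stopped
Trace ⟨a⟩ through P, begin at {s0}:
  [1] a ⇒ {s1}
  — P admits the full trace.
Trace ⟨a⟩ through Q, begin at {t0}:
  [1] a ⇒ ∅ (Q stuck)

a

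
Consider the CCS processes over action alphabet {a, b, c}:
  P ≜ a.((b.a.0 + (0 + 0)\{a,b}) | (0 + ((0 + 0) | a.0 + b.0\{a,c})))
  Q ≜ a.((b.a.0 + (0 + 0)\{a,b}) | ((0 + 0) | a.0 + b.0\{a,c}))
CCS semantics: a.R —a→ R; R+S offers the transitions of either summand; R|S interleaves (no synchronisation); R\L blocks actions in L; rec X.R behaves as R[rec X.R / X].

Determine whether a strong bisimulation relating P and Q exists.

LTS(P): 10 reachable states
  m0 = a.((b.a.0 + (0 + 0)\{a,b}) | (0 + ((0 + 0) | a.0 + b.0\{a,c}))) → ··a··> m1
  m1 = (b.a.0 + (0 + 0)\{a,b}) | (0 + ((0 + 0) | a.0 + b.0\{a,c})) → ··a··> m2, ··b··> m3, ··b··> m4
  m2 = (b.a.0 + (0 + 0)\{a,b}) | ((0 + 0) | 0) → ··b··> m5
  m3 = (b.a.0 + (0 + 0)\{a,b}) | 0\{a,c} → ··b··> m6
  m4 = a.0 | (0 + ((0 + 0) | a.0 + b.0\{a,c})) → ··a··> m5, ··a··> m7, ··b··> m6
  m5 = a.0 | ((0 + 0) | 0) → ··a··> m8
  m6 = a.0 | 0\{a,c} → ··a··> m9
  m7 = 0 | (0 + ((0 + 0) | a.0 + b.0\{a,c})) → ··a··> m8, ··b··> m9
  m8 = 0 | ((0 + 0) | 0) → ∅
  m9 = 0 | 0\{a,c} → ∅
LTS(Q): 10 reachable states
  n0 = a.((b.a.0 + (0 + 0)\{a,b}) | ((0 + 0) | a.0 + b.0\{a,c})) → ··a··> n1
  n1 = (b.a.0 + (0 + 0)\{a,b}) | ((0 + 0) | a.0 + b.0\{a,c}) → ··a··> n2, ··b··> n3, ··b··> n4
  n2 = (b.a.0 + (0 + 0)\{a,b}) | ((0 + 0) | 0) → ··b··> n5
  n3 = (b.a.0 + (0 + 0)\{a,b}) | 0\{a,c} → ··b··> n6
  n4 = a.0 | ((0 + 0) | a.0 + b.0\{a,c}) → ··a··> n5, ··a··> n7, ··b··> n6
  n5 = a.0 | ((0 + 0) | 0) → ··a··> n8
  n6 = a.0 | 0\{a,c} → ··a··> n9
  n7 = 0 | ((0 + 0) | a.0 + b.0\{a,c}) → ··a··> n8, ··b··> n9
  n8 = 0 | ((0 + 0) | 0) → ∅
  n9 = 0 | 0\{a,c} → ∅
Partition-refinement fixed point:
  B0 = {m0, n0}
  B1 = {m1, n1}
  B2 = {m2, m3, n2, n3}
  B3 = {m5, m6, n5, n6}
  B4 = {m8, m9, n8, n9}
  B5 = {m4, n4}
  B6 = {m7, n7}
m0 ∈ B0, n0 ∈ B0 → same block

YES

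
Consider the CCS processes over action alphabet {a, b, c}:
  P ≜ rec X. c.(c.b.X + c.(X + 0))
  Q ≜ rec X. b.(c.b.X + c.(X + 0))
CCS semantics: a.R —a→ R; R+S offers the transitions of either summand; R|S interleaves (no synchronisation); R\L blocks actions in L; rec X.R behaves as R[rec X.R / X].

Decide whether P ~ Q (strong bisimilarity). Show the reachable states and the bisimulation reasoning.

P ≁ Q

LTS(P): 4 reachable states
  p0 = rec X. c.(c.b.X + c.(X + 0)) | —c→ p1
  p1 = c.b.(rec X. c.(c.b.X + c.(X + 0))) + c.((rec X. c.(c.b.X + c.(X + 0))) + 0) | —c→ p2, —c→ p3
  p2 = (rec X. c.(c.b.X + c.(X + 0))) + 0 | —c→ p1
  p3 = b.(rec X. c.(c.b.X + c.(X + 0))) | —b→ p0
LTS(Q): 4 reachable states
  q0 = rec X. b.(c.b.X + c.(X + 0)) | —b→ q1
  q1 = c.b.(rec X. b.(c.b.X + c.(X + 0))) + c.((rec X. b.(c.b.X + c.(X + 0))) + 0) | —c→ q2, —c→ q3
  q2 = (rec X. b.(c.b.X + c.(X + 0))) + 0 | —b→ q1
  q3 = b.(rec X. b.(c.b.X + c.(X + 0))) | —b→ q0
Partition-refinement fixed point:
  B0 = {p0, p2}
  B1 = {p1}
  B2 = {p3}
  B3 = {q0, q2}
  B4 = {q1}
  B5 = {q3}
p0 ∈ B0, q0 ∈ B3 → different blocks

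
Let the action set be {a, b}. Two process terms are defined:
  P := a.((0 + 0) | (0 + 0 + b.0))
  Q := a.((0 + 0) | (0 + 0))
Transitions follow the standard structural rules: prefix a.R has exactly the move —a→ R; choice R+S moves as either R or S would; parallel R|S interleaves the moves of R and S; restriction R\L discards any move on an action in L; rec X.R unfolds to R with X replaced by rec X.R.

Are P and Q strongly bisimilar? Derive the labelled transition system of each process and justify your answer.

Reachable graph of P (3 states):
  m0 = a.((0 + 0) | (0 + 0 + b.0)) ⊢ —a→ m1
  m1 = (0 + 0) | (0 + 0 + b.0) ⊢ —b→ m2
  m2 = (0 + 0) | 0 ⊢ ·
Reachable graph of Q (2 states):
  n0 = a.((0 + 0) | (0 + 0)) ⊢ —a→ n1
  n1 = (0 + 0) | (0 + 0) ⊢ ·
Bisimilarity quotient blocks:
  B0 = {m0}
  B1 = {m1}
  B2 = {m2, n1}
  B3 = {n0}
m0 ∈ B0, n0 ∈ B3 → different blocks

not bisimilar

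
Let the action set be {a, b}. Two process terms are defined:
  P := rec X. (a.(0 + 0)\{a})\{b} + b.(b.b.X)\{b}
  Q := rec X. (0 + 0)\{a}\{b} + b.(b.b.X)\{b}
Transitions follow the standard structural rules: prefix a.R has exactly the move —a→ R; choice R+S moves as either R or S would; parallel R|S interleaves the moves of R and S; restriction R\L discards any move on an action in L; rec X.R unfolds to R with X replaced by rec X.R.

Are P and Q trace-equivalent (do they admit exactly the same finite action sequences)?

trace-distinct — witness ⟨a⟩

Reachable graph of P (3 states):
  s0 = rec X. (a.(0 + 0)\{a})\{b} + b.(b.b.X)\{b} | —a→ s1, —b→ s2
  s1 = (0 + 0)\{a}\{b} | stopped
  s2 = (b.b.(rec X. (a.(0 + 0)\{a})\{b} + b.(b.b.X)\{b}))\{b} | stopped
Reachable graph of Q (2 states):
  t0 = rec X. (0 + 0)\{a}\{b} + b.(b.b.X)\{b} | —b→ t1
  t1 = (b.b.(rec X. (0 + 0)\{a}\{b} + b.(b.b.X)\{b}))\{b} | stopped
Executing a from P (initial set {s0}):
  after a @ step 1: {s1}
  P completes σ.
Executing a from Q (initial set {t0}):
  after a @ step 1: no successor for Q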